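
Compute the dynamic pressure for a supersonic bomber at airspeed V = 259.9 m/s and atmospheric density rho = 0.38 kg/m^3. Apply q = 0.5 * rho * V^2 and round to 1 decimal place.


Step 1: V^2 = 259.9^2 = 67548.01
Step 2: q = 0.5 * 0.38 * 67548.01
Step 3: q = 12834.1 Pa

12834.1


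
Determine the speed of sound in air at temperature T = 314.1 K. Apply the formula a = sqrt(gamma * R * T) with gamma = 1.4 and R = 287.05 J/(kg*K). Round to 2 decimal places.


Step 1: gamma * R * T = 1.4 * 287.05 * 314.1 = 126227.367
Step 2: a = sqrt(126227.367) = 355.28 m/s

355.28


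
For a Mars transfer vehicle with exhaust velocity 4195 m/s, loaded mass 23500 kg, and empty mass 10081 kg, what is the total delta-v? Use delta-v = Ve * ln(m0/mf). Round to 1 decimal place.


Step 1: Mass ratio m0/mf = 23500 / 10081 = 2.331118
Step 2: ln(2.331118) = 0.846348
Step 3: delta-v = 4195 * 0.846348 = 3550.4 m/s

3550.4


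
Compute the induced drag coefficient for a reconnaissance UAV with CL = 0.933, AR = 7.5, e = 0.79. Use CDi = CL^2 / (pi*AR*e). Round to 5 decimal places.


Step 1: CL^2 = 0.933^2 = 0.870489
Step 2: pi * AR * e = 3.14159 * 7.5 * 0.79 = 18.613936
Step 3: CDi = 0.870489 / 18.613936 = 0.04677

0.04677


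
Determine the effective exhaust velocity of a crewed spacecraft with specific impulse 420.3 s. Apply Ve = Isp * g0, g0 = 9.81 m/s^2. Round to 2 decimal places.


Step 1: Ve = Isp * g0 = 420.3 * 9.81
Step 2: Ve = 4123.14 m/s

4123.14


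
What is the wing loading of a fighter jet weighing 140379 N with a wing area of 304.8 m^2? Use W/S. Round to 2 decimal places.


Step 1: Wing loading = W / S = 140379 / 304.8
Step 2: Wing loading = 460.56 N/m^2

460.56


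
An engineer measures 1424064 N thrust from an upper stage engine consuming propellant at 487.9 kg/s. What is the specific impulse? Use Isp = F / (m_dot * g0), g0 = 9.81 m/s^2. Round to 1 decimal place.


Step 1: m_dot * g0 = 487.9 * 9.81 = 4786.3
Step 2: Isp = 1424064 / 4786.3 = 297.5 s

297.5


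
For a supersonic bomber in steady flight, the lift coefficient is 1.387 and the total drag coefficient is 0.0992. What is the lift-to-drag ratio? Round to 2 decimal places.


Step 1: L/D = CL / CD = 1.387 / 0.0992
Step 2: L/D = 13.98

13.98


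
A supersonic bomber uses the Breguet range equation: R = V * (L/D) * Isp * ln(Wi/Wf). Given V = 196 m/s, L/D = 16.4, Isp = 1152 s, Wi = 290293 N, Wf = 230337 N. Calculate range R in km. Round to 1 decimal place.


Step 1: Coefficient = V * (L/D) * Isp = 196 * 16.4 * 1152 = 3702988.8 m
Step 2: Wi/Wf = 290293 / 230337 = 1.260297
Step 3: ln(1.260297) = 0.231347
Step 4: R = 3702988.8 * 0.231347 = 856676.5 m = 856.7 km

856.7


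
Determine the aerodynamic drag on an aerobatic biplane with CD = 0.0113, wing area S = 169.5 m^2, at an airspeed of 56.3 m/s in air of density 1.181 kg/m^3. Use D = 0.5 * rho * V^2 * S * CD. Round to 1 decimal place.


Step 1: Dynamic pressure q = 0.5 * 1.181 * 56.3^2 = 1871.7019 Pa
Step 2: Drag D = q * S * CD = 1871.7019 * 169.5 * 0.0113
Step 3: D = 3585.0 N

3585.0


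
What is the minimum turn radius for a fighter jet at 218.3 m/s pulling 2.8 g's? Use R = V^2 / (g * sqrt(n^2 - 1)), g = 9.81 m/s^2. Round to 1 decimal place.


Step 1: V^2 = 218.3^2 = 47654.89
Step 2: n^2 - 1 = 2.8^2 - 1 = 6.84
Step 3: sqrt(6.84) = 2.615339
Step 4: R = 47654.89 / (9.81 * 2.615339) = 1857.4 m

1857.4


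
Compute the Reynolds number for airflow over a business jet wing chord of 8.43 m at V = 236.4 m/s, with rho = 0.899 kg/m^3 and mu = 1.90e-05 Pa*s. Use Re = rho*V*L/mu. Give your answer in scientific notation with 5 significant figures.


Step 1: Numerator = rho * V * L = 0.899 * 236.4 * 8.43 = 1791.573948
Step 2: Re = 1791.573948 / 1.90e-05
Step 3: Re = 9.4293e+07

9.4293e+07


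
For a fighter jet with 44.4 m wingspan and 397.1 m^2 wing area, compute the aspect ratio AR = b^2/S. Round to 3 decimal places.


Step 1: b^2 = 44.4^2 = 1971.36
Step 2: AR = 1971.36 / 397.1 = 4.964

4.964


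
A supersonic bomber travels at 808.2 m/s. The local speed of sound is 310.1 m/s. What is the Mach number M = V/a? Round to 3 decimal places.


Step 1: M = V / a = 808.2 / 310.1
Step 2: M = 2.606

2.606


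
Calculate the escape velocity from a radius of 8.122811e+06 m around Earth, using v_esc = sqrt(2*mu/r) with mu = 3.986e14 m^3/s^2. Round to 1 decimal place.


Step 1: 2*mu/r = 2 * 3.986e14 / 8.122811e+06 = 98143364.4092
Step 2: v_esc = sqrt(98143364.4092) = 9906.7 m/s

9906.7


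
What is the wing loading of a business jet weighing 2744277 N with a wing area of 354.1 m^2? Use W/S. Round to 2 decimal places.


Step 1: Wing loading = W / S = 2744277 / 354.1
Step 2: Wing loading = 7750.01 N/m^2

7750.01


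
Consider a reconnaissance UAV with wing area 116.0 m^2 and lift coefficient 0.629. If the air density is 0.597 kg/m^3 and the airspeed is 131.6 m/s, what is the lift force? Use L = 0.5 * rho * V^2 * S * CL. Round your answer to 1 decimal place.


Step 1: Calculate dynamic pressure q = 0.5 * 0.597 * 131.6^2 = 0.5 * 0.597 * 17318.56 = 5169.5902 Pa
Step 2: Multiply by wing area and lift coefficient: L = 5169.5902 * 116.0 * 0.629
Step 3: L = 599672.4586 * 0.629 = 377194.0 N

377194.0


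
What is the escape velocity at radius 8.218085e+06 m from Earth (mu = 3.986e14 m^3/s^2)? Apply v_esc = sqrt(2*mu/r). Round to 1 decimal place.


Step 1: 2*mu/r = 2 * 3.986e14 / 8.218085e+06 = 97005567.5988
Step 2: v_esc = sqrt(97005567.5988) = 9849.1 m/s

9849.1


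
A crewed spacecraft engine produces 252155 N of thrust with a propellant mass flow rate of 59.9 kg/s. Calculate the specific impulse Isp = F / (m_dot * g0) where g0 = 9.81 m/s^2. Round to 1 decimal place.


Step 1: m_dot * g0 = 59.9 * 9.81 = 587.62
Step 2: Isp = 252155 / 587.62 = 429.1 s

429.1


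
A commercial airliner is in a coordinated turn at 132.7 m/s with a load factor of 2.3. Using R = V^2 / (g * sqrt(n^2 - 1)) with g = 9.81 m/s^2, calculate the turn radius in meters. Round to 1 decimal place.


Step 1: V^2 = 132.7^2 = 17609.29
Step 2: n^2 - 1 = 2.3^2 - 1 = 4.29
Step 3: sqrt(4.29) = 2.071232
Step 4: R = 17609.29 / (9.81 * 2.071232) = 866.7 m

866.7


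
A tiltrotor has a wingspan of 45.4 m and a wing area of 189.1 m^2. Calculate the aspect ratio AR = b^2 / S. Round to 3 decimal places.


Step 1: b^2 = 45.4^2 = 2061.16
Step 2: AR = 2061.16 / 189.1 = 10.900

10.900


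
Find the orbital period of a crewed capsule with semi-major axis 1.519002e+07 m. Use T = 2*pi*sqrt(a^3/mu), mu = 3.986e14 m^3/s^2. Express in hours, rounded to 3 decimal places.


Step 1: a^3 / mu = 3.504895e+21 / 3.986e14 = 8.793014e+06
Step 2: sqrt(8.793014e+06) = 2965.3016 s
Step 3: T = 2*pi * 2965.3016 = 18631.54 s
Step 4: T in hours = 18631.54 / 3600 = 5.175 hours

5.175


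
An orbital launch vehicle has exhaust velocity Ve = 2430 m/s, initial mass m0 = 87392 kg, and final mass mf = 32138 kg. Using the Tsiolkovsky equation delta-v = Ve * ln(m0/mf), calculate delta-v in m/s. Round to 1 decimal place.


Step 1: Mass ratio m0/mf = 87392 / 32138 = 2.719273
Step 2: ln(2.719273) = 1.000365
Step 3: delta-v = 2430 * 1.000365 = 2430.9 m/s

2430.9


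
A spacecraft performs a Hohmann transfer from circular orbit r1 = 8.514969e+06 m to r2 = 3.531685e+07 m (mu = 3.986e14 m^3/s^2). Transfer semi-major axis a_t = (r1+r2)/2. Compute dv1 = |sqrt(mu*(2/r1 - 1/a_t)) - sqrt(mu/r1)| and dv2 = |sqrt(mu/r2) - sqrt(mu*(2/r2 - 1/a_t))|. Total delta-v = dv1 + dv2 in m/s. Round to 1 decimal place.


Step 1: Transfer semi-major axis a_t = (8.514969e+06 + 3.531685e+07) / 2 = 2.191591e+07 m
Step 2: v1 (circular at r1) = sqrt(mu/r1) = 6841.91 m/s
Step 3: v_t1 = sqrt(mu*(2/r1 - 1/a_t)) = 8685.37 m/s
Step 4: dv1 = |8685.37 - 6841.91| = 1843.46 m/s
Step 5: v2 (circular at r2) = 3359.52 m/s, v_t2 = 2094.06 m/s
Step 6: dv2 = |3359.52 - 2094.06| = 1265.46 m/s
Step 7: Total delta-v = 1843.46 + 1265.46 = 3108.9 m/s

3108.9


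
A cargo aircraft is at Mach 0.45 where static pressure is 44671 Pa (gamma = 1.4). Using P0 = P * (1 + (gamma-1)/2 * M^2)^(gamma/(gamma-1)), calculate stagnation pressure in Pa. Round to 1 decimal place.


Step 1: (gamma-1)/2 * M^2 = 0.2 * 0.2025 = 0.0405
Step 2: 1 + 0.0405 = 1.0405
Step 3: Exponent gamma/(gamma-1) = 3.5
Step 4: P0 = 44671 * 1.0405^3.5 = 51330.2 Pa

51330.2


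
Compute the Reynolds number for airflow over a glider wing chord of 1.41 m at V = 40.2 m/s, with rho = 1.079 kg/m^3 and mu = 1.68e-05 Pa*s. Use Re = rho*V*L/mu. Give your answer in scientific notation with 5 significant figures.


Step 1: Numerator = rho * V * L = 1.079 * 40.2 * 1.41 = 61.159878
Step 2: Re = 61.159878 / 1.68e-05
Step 3: Re = 3.6405e+06

3.6405e+06


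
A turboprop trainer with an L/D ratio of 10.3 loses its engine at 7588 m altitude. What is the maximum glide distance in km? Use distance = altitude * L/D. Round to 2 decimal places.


Step 1: Glide distance = altitude * L/D = 7588 * 10.3 = 78156.4 m
Step 2: Convert to km: 78156.4 / 1000 = 78.16 km

78.16


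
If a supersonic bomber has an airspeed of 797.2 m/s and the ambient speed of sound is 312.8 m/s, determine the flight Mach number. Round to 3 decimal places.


Step 1: M = V / a = 797.2 / 312.8
Step 2: M = 2.549

2.549


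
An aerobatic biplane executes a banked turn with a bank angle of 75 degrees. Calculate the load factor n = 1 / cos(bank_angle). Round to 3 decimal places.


Step 1: Convert 75 degrees to radians = 1.308997
Step 2: cos(75 deg) = 0.258819
Step 3: n = 1 / 0.258819 = 3.864

3.864


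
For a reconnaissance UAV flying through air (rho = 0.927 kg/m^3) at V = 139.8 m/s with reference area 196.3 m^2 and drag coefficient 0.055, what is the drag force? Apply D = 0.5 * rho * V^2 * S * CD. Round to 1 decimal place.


Step 1: Dynamic pressure q = 0.5 * 0.927 * 139.8^2 = 9058.6625 Pa
Step 2: Drag D = q * S * CD = 9058.6625 * 196.3 * 0.055
Step 3: D = 97801.9 N

97801.9


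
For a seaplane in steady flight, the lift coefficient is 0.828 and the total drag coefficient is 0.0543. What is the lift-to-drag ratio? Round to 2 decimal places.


Step 1: L/D = CL / CD = 0.828 / 0.0543
Step 2: L/D = 15.25

15.25


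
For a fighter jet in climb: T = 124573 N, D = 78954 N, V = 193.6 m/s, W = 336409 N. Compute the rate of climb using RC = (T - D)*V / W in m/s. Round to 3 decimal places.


Step 1: Excess thrust = T - D = 124573 - 78954 = 45619 N
Step 2: Excess power = 45619 * 193.6 = 8831838.4 W
Step 3: RC = 8831838.4 / 336409 = 26.253 m/s

26.253


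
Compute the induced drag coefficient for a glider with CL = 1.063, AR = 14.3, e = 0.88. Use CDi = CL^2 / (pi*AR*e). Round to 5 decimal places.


Step 1: CL^2 = 1.063^2 = 1.129969
Step 2: pi * AR * e = 3.14159 * 14.3 * 0.88 = 39.533802
Step 3: CDi = 1.129969 / 39.533802 = 0.02858

0.02858


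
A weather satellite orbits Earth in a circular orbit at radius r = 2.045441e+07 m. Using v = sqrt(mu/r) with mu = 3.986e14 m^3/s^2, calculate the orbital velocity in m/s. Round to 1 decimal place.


Step 1: mu / r = 3.986e14 / 2.045441e+07 = 19487240.1599
Step 2: v = sqrt(19487240.1599) = 4414.4 m/s

4414.4


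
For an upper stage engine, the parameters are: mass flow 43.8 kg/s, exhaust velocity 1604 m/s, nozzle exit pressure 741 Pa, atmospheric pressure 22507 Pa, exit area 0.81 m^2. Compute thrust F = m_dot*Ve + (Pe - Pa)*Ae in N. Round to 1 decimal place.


Step 1: Momentum thrust = m_dot * Ve = 43.8 * 1604 = 70255.2 N
Step 2: Pressure thrust = (Pe - Pa) * Ae = (741 - 22507) * 0.81 = -17630.46 N
Step 3: Total thrust F = 70255.2 + -17630.46 = 52624.7 N

52624.7


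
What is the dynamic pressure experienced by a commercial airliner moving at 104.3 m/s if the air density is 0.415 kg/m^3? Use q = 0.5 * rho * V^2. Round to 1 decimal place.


Step 1: V^2 = 104.3^2 = 10878.49
Step 2: q = 0.5 * 0.415 * 10878.49
Step 3: q = 2257.3 Pa

2257.3


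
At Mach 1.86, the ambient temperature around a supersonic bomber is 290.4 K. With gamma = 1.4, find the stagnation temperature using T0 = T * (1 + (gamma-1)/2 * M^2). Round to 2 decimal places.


Step 1: (gamma-1)/2 = 0.2
Step 2: M^2 = 3.4596
Step 3: 1 + 0.2 * 3.4596 = 1.69192
Step 4: T0 = 290.4 * 1.69192 = 491.33 K

491.33


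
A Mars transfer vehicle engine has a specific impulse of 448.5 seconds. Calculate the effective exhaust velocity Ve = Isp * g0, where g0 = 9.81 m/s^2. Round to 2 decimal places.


Step 1: Ve = Isp * g0 = 448.5 * 9.81
Step 2: Ve = 4399.79 m/s

4399.79


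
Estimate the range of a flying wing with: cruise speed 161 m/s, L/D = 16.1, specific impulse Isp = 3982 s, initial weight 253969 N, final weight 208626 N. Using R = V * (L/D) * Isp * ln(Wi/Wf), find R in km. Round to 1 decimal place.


Step 1: Coefficient = V * (L/D) * Isp = 161 * 16.1 * 3982 = 10321742.2 m
Step 2: Wi/Wf = 253969 / 208626 = 1.217341
Step 3: ln(1.217341) = 0.196669
Step 4: R = 10321742.2 * 0.196669 = 2029967.1 m = 2030.0 km

2030.0


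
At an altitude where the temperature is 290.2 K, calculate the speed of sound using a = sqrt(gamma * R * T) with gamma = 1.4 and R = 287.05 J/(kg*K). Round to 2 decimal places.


Step 1: gamma * R * T = 1.4 * 287.05 * 290.2 = 116622.674
Step 2: a = sqrt(116622.674) = 341.50 m/s

341.50


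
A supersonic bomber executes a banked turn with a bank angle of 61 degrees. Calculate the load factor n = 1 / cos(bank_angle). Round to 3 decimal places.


Step 1: Convert 61 degrees to radians = 1.064651
Step 2: cos(61 deg) = 0.48481
Step 3: n = 1 / 0.48481 = 2.063

2.063


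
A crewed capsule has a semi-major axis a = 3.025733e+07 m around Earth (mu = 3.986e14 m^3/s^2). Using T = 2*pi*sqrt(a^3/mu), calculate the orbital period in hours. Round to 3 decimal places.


Step 1: a^3 / mu = 2.770077e+22 / 3.986e14 = 6.949515e+07
Step 2: sqrt(6.949515e+07) = 8336.3753 s
Step 3: T = 2*pi * 8336.3753 = 52378.99 s
Step 4: T in hours = 52378.99 / 3600 = 14.550 hours

14.550


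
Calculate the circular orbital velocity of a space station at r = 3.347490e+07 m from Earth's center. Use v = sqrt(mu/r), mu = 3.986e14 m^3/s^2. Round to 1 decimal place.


Step 1: mu / r = 3.986e14 / 3.347490e+07 = 11907429.1484
Step 2: v = sqrt(11907429.1484) = 3450.7 m/s

3450.7


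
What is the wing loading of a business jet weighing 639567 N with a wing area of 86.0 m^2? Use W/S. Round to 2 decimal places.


Step 1: Wing loading = W / S = 639567 / 86.0
Step 2: Wing loading = 7436.83 N/m^2

7436.83


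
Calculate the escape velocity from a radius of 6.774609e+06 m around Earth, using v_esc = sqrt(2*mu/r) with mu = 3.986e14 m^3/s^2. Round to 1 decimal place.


Step 1: 2*mu/r = 2 * 3.986e14 / 6.774609e+06 = 117674687.9414
Step 2: v_esc = sqrt(117674687.9414) = 10847.8 m/s

10847.8


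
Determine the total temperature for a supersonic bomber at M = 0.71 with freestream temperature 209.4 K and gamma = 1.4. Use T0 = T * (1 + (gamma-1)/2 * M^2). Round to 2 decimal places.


Step 1: (gamma-1)/2 = 0.2
Step 2: M^2 = 0.5041
Step 3: 1 + 0.2 * 0.5041 = 1.10082
Step 4: T0 = 209.4 * 1.10082 = 230.51 K

230.51


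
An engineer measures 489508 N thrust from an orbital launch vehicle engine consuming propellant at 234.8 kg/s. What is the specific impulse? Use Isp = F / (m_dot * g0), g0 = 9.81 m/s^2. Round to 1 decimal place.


Step 1: m_dot * g0 = 234.8 * 9.81 = 2303.39
Step 2: Isp = 489508 / 2303.39 = 212.5 s

212.5


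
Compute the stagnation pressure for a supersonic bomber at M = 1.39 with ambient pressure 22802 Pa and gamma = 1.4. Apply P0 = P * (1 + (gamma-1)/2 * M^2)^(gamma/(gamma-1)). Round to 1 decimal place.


Step 1: (gamma-1)/2 * M^2 = 0.2 * 1.9321 = 0.38642
Step 2: 1 + 0.38642 = 1.38642
Step 3: Exponent gamma/(gamma-1) = 3.5
Step 4: P0 = 22802 * 1.38642^3.5 = 71549.2 Pa

71549.2


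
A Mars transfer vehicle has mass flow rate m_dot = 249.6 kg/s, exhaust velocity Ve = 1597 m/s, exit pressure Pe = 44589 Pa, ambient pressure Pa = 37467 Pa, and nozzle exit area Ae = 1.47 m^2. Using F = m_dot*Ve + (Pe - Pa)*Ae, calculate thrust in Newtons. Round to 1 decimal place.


Step 1: Momentum thrust = m_dot * Ve = 249.6 * 1597 = 398611.2 N
Step 2: Pressure thrust = (Pe - Pa) * Ae = (44589 - 37467) * 1.47 = 10469.34 N
Step 3: Total thrust F = 398611.2 + 10469.34 = 409080.5 N

409080.5


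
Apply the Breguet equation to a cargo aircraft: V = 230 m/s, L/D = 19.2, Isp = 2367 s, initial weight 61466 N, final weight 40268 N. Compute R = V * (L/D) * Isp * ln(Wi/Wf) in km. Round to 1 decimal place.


Step 1: Coefficient = V * (L/D) * Isp = 230 * 19.2 * 2367 = 10452672.0 m
Step 2: Wi/Wf = 61466 / 40268 = 1.526423
Step 3: ln(1.526423) = 0.422927
Step 4: R = 10452672.0 * 0.422927 = 4420717.9 m = 4420.7 km

4420.7


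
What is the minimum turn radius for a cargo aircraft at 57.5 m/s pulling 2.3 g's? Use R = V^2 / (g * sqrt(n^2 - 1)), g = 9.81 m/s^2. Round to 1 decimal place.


Step 1: V^2 = 57.5^2 = 3306.25
Step 2: n^2 - 1 = 2.3^2 - 1 = 4.29
Step 3: sqrt(4.29) = 2.071232
Step 4: R = 3306.25 / (9.81 * 2.071232) = 162.7 m

162.7


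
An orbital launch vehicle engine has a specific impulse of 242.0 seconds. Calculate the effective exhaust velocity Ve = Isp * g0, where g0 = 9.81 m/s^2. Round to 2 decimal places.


Step 1: Ve = Isp * g0 = 242.0 * 9.81
Step 2: Ve = 2374.02 m/s

2374.02


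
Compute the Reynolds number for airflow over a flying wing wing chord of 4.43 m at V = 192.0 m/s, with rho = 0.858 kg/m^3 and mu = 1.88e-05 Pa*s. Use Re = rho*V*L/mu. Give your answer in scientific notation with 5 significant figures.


Step 1: Numerator = rho * V * L = 0.858 * 192.0 * 4.43 = 729.78048
Step 2: Re = 729.78048 / 1.88e-05
Step 3: Re = 3.8818e+07

3.8818e+07


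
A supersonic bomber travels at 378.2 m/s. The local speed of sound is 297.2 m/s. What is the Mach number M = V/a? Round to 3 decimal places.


Step 1: M = V / a = 378.2 / 297.2
Step 2: M = 1.273

1.273


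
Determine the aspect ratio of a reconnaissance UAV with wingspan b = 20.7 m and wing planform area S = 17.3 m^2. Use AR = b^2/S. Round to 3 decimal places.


Step 1: b^2 = 20.7^2 = 428.49
Step 2: AR = 428.49 / 17.3 = 24.768

24.768


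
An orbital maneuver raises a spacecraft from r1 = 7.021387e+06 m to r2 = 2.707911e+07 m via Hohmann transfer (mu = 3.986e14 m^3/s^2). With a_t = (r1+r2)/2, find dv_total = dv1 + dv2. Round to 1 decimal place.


Step 1: Transfer semi-major axis a_t = (7.021387e+06 + 2.707911e+07) / 2 = 1.705025e+07 m
Step 2: v1 (circular at r1) = sqrt(mu/r1) = 7534.55 m/s
Step 3: v_t1 = sqrt(mu*(2/r1 - 1/a_t)) = 9495.31 m/s
Step 4: dv1 = |9495.31 - 7534.55| = 1960.76 m/s
Step 5: v2 (circular at r2) = 3836.64 m/s, v_t2 = 2462.05 m/s
Step 6: dv2 = |3836.64 - 2462.05| = 1374.59 m/s
Step 7: Total delta-v = 1960.76 + 1374.59 = 3335.3 m/s

3335.3


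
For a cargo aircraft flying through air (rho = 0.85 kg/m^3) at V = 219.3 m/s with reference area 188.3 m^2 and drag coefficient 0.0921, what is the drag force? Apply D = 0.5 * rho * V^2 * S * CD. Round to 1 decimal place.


Step 1: Dynamic pressure q = 0.5 * 0.85 * 219.3^2 = 20439.3083 Pa
Step 2: Drag D = q * S * CD = 20439.3083 * 188.3 * 0.0921
Step 3: D = 354467.3 N

354467.3


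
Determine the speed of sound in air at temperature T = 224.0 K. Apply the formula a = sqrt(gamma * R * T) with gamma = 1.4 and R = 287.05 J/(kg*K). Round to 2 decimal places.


Step 1: gamma * R * T = 1.4 * 287.05 * 224.0 = 90018.88
Step 2: a = sqrt(90018.88) = 300.03 m/s

300.03


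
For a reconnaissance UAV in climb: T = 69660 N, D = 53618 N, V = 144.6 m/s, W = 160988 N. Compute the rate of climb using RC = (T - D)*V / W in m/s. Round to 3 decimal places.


Step 1: Excess thrust = T - D = 69660 - 53618 = 16042 N
Step 2: Excess power = 16042 * 144.6 = 2319673.2 W
Step 3: RC = 2319673.2 / 160988 = 14.409 m/s

14.409


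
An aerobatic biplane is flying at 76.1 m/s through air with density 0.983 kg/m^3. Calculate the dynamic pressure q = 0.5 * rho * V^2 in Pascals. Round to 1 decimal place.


Step 1: V^2 = 76.1^2 = 5791.21
Step 2: q = 0.5 * 0.983 * 5791.21
Step 3: q = 2846.4 Pa

2846.4


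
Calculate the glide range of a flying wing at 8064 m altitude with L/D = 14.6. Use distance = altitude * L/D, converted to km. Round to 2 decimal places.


Step 1: Glide distance = altitude * L/D = 8064 * 14.6 = 117734.4 m
Step 2: Convert to km: 117734.4 / 1000 = 117.73 km

117.73


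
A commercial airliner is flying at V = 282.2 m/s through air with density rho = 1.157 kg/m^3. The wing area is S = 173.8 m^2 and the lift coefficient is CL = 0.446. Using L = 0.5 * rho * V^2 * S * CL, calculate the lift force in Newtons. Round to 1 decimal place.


Step 1: Calculate dynamic pressure q = 0.5 * 1.157 * 282.2^2 = 0.5 * 1.157 * 79636.84 = 46069.9119 Pa
Step 2: Multiply by wing area and lift coefficient: L = 46069.9119 * 173.8 * 0.446
Step 3: L = 8006950.6952 * 0.446 = 3571100.0 N

3571100.0


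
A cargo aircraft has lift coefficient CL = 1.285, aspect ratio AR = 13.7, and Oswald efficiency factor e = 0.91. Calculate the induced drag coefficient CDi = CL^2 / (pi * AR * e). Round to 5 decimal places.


Step 1: CL^2 = 1.285^2 = 1.651225
Step 2: pi * AR * e = 3.14159 * 13.7 * 0.91 = 39.166236
Step 3: CDi = 1.651225 / 39.166236 = 0.04216

0.04216


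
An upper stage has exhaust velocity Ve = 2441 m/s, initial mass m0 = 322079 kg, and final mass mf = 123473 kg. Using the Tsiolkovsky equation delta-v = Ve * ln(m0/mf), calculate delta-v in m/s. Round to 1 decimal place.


Step 1: Mass ratio m0/mf = 322079 / 123473 = 2.608497
Step 2: ln(2.608497) = 0.958774
Step 3: delta-v = 2441 * 0.958774 = 2340.4 m/s

2340.4


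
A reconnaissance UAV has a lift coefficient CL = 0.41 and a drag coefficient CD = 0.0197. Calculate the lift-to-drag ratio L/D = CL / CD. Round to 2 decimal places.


Step 1: L/D = CL / CD = 0.41 / 0.0197
Step 2: L/D = 20.81

20.81


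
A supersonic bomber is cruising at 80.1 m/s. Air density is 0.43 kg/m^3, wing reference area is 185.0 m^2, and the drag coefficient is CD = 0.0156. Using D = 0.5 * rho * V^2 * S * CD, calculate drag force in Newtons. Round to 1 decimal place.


Step 1: Dynamic pressure q = 0.5 * 0.43 * 80.1^2 = 1379.4421 Pa
Step 2: Drag D = q * S * CD = 1379.4421 * 185.0 * 0.0156
Step 3: D = 3981.1 N

3981.1


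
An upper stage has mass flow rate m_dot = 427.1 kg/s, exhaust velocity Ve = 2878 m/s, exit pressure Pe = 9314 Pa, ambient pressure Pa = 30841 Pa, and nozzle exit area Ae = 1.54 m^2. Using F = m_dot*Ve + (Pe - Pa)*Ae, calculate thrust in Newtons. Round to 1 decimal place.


Step 1: Momentum thrust = m_dot * Ve = 427.1 * 2878 = 1229193.8 N
Step 2: Pressure thrust = (Pe - Pa) * Ae = (9314 - 30841) * 1.54 = -33151.58 N
Step 3: Total thrust F = 1229193.8 + -33151.58 = 1196042.2 N

1196042.2


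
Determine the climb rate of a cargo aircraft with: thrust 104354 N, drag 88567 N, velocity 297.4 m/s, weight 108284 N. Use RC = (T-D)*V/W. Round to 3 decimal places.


Step 1: Excess thrust = T - D = 104354 - 88567 = 15787 N
Step 2: Excess power = 15787 * 297.4 = 4695053.8 W
Step 3: RC = 4695053.8 / 108284 = 43.359 m/s

43.359


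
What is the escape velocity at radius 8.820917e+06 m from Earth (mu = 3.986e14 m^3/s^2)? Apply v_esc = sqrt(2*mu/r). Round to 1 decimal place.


Step 1: 2*mu/r = 2 * 3.986e14 / 8.820917e+06 = 90376091.2839
Step 2: v_esc = sqrt(90376091.2839) = 9506.6 m/s

9506.6


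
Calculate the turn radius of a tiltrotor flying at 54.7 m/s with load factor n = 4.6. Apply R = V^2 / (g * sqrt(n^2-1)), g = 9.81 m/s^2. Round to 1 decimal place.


Step 1: V^2 = 54.7^2 = 2992.09
Step 2: n^2 - 1 = 4.6^2 - 1 = 20.16
Step 3: sqrt(20.16) = 4.489989
Step 4: R = 2992.09 / (9.81 * 4.489989) = 67.9 m

67.9


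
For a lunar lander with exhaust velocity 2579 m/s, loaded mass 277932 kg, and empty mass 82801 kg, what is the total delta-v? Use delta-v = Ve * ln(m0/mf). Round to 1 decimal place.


Step 1: Mass ratio m0/mf = 277932 / 82801 = 3.356626
Step 2: ln(3.356626) = 1.210936
Step 3: delta-v = 2579 * 1.210936 = 3123.0 m/s

3123.0


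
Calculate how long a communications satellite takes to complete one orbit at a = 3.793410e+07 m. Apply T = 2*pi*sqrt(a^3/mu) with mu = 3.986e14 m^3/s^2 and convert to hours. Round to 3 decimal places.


Step 1: a^3 / mu = 5.458702e+22 / 3.986e14 = 1.369469e+08
Step 2: sqrt(1.369469e+08) = 11702.4294 s
Step 3: T = 2*pi * 11702.4294 = 73528.53 s
Step 4: T in hours = 73528.53 / 3600 = 20.425 hours

20.425


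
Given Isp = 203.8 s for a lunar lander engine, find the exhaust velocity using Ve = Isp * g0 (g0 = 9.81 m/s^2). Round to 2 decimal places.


Step 1: Ve = Isp * g0 = 203.8 * 9.81
Step 2: Ve = 1999.28 m/s

1999.28


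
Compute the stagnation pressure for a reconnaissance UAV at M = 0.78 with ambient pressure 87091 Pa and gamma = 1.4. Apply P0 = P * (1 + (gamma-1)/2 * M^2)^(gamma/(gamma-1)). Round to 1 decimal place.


Step 1: (gamma-1)/2 * M^2 = 0.2 * 0.6084 = 0.12168
Step 2: 1 + 0.12168 = 1.12168
Step 3: Exponent gamma/(gamma-1) = 3.5
Step 4: P0 = 87091 * 1.12168^3.5 = 130171.1 Pa

130171.1


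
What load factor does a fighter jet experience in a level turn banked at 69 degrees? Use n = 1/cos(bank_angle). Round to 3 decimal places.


Step 1: Convert 69 degrees to radians = 1.204277
Step 2: cos(69 deg) = 0.358368
Step 3: n = 1 / 0.358368 = 2.790

2.790


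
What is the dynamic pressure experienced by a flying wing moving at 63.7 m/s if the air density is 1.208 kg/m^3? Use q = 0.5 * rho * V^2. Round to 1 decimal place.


Step 1: V^2 = 63.7^2 = 4057.69
Step 2: q = 0.5 * 1.208 * 4057.69
Step 3: q = 2450.8 Pa

2450.8


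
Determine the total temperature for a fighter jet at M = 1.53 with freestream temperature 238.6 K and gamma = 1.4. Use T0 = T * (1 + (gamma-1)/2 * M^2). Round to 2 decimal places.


Step 1: (gamma-1)/2 = 0.2
Step 2: M^2 = 2.3409
Step 3: 1 + 0.2 * 2.3409 = 1.46818
Step 4: T0 = 238.6 * 1.46818 = 350.31 K

350.31


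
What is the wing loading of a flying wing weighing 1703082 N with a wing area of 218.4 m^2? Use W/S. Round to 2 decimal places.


Step 1: Wing loading = W / S = 1703082 / 218.4
Step 2: Wing loading = 7797.99 N/m^2

7797.99


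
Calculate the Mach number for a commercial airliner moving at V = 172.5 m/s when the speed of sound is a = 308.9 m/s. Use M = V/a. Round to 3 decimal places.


Step 1: M = V / a = 172.5 / 308.9
Step 2: M = 0.558

0.558


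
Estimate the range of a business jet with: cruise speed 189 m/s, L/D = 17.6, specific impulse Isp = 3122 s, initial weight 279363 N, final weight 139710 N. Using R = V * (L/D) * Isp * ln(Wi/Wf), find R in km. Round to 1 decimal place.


Step 1: Coefficient = V * (L/D) * Isp = 189 * 17.6 * 3122 = 10385020.8 m
Step 2: Wi/Wf = 279363 / 139710 = 1.999592
Step 3: ln(1.999592) = 0.692943
Step 4: R = 10385020.8 * 0.692943 = 7196229.2 m = 7196.2 km

7196.2


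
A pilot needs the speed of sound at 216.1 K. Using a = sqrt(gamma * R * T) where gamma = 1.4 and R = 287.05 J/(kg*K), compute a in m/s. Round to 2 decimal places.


Step 1: gamma * R * T = 1.4 * 287.05 * 216.1 = 86844.107
Step 2: a = sqrt(86844.107) = 294.69 m/s

294.69


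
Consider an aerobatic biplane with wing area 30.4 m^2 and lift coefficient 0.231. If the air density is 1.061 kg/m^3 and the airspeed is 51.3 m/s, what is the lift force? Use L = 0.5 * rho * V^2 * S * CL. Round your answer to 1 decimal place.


Step 1: Calculate dynamic pressure q = 0.5 * 1.061 * 51.3^2 = 0.5 * 1.061 * 2631.69 = 1396.1115 Pa
Step 2: Multiply by wing area and lift coefficient: L = 1396.1115 * 30.4 * 0.231
Step 3: L = 42441.791 * 0.231 = 9804.1 N

9804.1


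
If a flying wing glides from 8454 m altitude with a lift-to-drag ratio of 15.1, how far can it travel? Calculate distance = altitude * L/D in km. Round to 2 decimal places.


Step 1: Glide distance = altitude * L/D = 8454 * 15.1 = 127655.4 m
Step 2: Convert to km: 127655.4 / 1000 = 127.66 km

127.66


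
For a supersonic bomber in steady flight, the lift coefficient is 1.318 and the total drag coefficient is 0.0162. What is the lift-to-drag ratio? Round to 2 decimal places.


Step 1: L/D = CL / CD = 1.318 / 0.0162
Step 2: L/D = 81.36

81.36


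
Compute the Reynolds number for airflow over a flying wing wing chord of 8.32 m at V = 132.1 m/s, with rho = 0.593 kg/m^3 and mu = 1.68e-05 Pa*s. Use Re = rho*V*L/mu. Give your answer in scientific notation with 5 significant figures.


Step 1: Numerator = rho * V * L = 0.593 * 132.1 * 8.32 = 651.749696
Step 2: Re = 651.749696 / 1.68e-05
Step 3: Re = 3.8795e+07

3.8795e+07


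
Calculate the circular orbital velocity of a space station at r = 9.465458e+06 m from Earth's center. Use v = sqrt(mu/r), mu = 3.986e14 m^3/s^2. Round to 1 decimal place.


Step 1: mu / r = 3.986e14 / 9.465458e+06 = 42111010.3705
Step 2: v = sqrt(42111010.3705) = 6489.3 m/s

6489.3


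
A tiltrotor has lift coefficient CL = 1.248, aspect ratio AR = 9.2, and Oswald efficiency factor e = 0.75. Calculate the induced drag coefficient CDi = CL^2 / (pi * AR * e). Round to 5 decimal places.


Step 1: CL^2 = 1.248^2 = 1.557504
Step 2: pi * AR * e = 3.14159 * 9.2 * 0.75 = 21.676989
Step 3: CDi = 1.557504 / 21.676989 = 0.07185

0.07185


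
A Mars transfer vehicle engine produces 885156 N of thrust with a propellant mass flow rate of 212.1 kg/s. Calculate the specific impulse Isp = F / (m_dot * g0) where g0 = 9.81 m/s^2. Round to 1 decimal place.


Step 1: m_dot * g0 = 212.1 * 9.81 = 2080.7
Step 2: Isp = 885156 / 2080.7 = 425.4 s

425.4


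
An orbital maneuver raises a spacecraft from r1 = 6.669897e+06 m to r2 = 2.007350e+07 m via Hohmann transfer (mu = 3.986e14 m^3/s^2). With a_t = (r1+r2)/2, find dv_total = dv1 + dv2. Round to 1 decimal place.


Step 1: Transfer semi-major axis a_t = (6.669897e+06 + 2.007350e+07) / 2 = 1.337170e+07 m
Step 2: v1 (circular at r1) = sqrt(mu/r1) = 7730.53 m/s
Step 3: v_t1 = sqrt(mu*(2/r1 - 1/a_t)) = 9471.69 m/s
Step 4: dv1 = |9471.69 - 7730.53| = 1741.16 m/s
Step 5: v2 (circular at r2) = 4456.12 m/s, v_t2 = 3147.19 m/s
Step 6: dv2 = |4456.12 - 3147.19| = 1308.93 m/s
Step 7: Total delta-v = 1741.16 + 1308.93 = 3050.1 m/s

3050.1


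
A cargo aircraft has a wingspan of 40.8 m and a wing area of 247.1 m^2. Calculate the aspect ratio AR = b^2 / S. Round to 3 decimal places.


Step 1: b^2 = 40.8^2 = 1664.64
Step 2: AR = 1664.64 / 247.1 = 6.737

6.737


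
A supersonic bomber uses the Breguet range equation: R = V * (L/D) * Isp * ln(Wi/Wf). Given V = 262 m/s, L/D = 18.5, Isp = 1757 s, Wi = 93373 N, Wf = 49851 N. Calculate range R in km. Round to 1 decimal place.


Step 1: Coefficient = V * (L/D) * Isp = 262 * 18.5 * 1757 = 8516179.0 m
Step 2: Wi/Wf = 93373 / 49851 = 1.873042
Step 3: ln(1.873042) = 0.627564
Step 4: R = 8516179.0 * 0.627564 = 5344444.5 m = 5344.4 km

5344.4


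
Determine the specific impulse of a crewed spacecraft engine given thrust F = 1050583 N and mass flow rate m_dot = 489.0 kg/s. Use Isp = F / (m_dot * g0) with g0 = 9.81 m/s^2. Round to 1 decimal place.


Step 1: m_dot * g0 = 489.0 * 9.81 = 4797.09
Step 2: Isp = 1050583 / 4797.09 = 219.0 s

219.0


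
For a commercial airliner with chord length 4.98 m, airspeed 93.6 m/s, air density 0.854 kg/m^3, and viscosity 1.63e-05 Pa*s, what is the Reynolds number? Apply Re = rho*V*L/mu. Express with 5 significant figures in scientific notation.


Step 1: Numerator = rho * V * L = 0.854 * 93.6 * 4.98 = 398.073312
Step 2: Re = 398.073312 / 1.63e-05
Step 3: Re = 2.4422e+07

2.4422e+07


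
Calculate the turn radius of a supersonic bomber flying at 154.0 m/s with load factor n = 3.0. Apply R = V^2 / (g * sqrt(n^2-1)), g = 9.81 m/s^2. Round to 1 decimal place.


Step 1: V^2 = 154.0^2 = 23716.0
Step 2: n^2 - 1 = 3.0^2 - 1 = 8.0
Step 3: sqrt(8.0) = 2.828427
Step 4: R = 23716.0 / (9.81 * 2.828427) = 854.7 m

854.7


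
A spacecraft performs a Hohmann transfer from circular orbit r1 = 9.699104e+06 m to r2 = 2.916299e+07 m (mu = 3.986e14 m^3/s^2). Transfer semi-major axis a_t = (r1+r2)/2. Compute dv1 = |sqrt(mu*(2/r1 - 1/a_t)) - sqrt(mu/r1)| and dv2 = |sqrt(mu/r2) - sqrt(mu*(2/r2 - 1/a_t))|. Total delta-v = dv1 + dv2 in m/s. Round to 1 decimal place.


Step 1: Transfer semi-major axis a_t = (9.699104e+06 + 2.916299e+07) / 2 = 1.943105e+07 m
Step 2: v1 (circular at r1) = sqrt(mu/r1) = 6410.66 m/s
Step 3: v_t1 = sqrt(mu*(2/r1 - 1/a_t)) = 7853.64 m/s
Step 4: dv1 = |7853.64 - 6410.66| = 1442.97 m/s
Step 5: v2 (circular at r2) = 3697.03 m/s, v_t2 = 2611.98 m/s
Step 6: dv2 = |3697.03 - 2611.98| = 1085.04 m/s
Step 7: Total delta-v = 1442.97 + 1085.04 = 2528.0 m/s

2528.0


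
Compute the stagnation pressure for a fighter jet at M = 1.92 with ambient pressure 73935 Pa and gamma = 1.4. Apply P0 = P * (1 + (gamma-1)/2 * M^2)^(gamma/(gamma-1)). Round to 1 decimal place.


Step 1: (gamma-1)/2 * M^2 = 0.2 * 3.6864 = 0.73728
Step 2: 1 + 0.73728 = 1.73728
Step 3: Exponent gamma/(gamma-1) = 3.5
Step 4: P0 = 73935 * 1.73728^3.5 = 510968.9 Pa

510968.9


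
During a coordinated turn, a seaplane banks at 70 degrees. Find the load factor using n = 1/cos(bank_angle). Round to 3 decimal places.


Step 1: Convert 70 degrees to radians = 1.22173
Step 2: cos(70 deg) = 0.34202
Step 3: n = 1 / 0.34202 = 2.924

2.924


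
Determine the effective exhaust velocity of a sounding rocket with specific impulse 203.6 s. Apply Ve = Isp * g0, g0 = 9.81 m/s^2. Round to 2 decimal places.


Step 1: Ve = Isp * g0 = 203.6 * 9.81
Step 2: Ve = 1997.32 m/s

1997.32


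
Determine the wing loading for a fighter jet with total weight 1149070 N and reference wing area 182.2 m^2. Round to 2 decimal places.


Step 1: Wing loading = W / S = 1149070 / 182.2
Step 2: Wing loading = 6306.64 N/m^2

6306.64


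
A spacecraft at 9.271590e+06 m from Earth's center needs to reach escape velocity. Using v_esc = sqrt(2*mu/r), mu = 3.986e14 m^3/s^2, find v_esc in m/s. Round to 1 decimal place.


Step 1: 2*mu/r = 2 * 3.986e14 / 9.271590e+06 = 85983094.5933
Step 2: v_esc = sqrt(85983094.5933) = 9272.7 m/s

9272.7


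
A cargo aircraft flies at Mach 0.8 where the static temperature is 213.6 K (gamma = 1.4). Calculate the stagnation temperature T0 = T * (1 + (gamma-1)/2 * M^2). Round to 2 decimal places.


Step 1: (gamma-1)/2 = 0.2
Step 2: M^2 = 0.64
Step 3: 1 + 0.2 * 0.64 = 1.128
Step 4: T0 = 213.6 * 1.128 = 240.94 K

240.94


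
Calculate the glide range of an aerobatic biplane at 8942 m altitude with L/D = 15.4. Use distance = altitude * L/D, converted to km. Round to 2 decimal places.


Step 1: Glide distance = altitude * L/D = 8942 * 15.4 = 137706.8 m
Step 2: Convert to km: 137706.8 / 1000 = 137.71 km

137.71


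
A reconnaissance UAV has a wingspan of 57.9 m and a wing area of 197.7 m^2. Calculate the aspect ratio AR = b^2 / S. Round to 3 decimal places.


Step 1: b^2 = 57.9^2 = 3352.41
Step 2: AR = 3352.41 / 197.7 = 16.957

16.957


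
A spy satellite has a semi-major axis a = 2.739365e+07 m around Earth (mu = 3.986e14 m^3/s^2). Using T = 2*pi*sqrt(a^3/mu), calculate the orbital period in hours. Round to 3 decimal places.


Step 1: a^3 / mu = 2.055653e+22 / 3.986e14 = 5.157181e+07
Step 2: sqrt(5.157181e+07) = 7181.3519 s
Step 3: T = 2*pi * 7181.3519 = 45121.76 s
Step 4: T in hours = 45121.76 / 3600 = 12.534 hours

12.534


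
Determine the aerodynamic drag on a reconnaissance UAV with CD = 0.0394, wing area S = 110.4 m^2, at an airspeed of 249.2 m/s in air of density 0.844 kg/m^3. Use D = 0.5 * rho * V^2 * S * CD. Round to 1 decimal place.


Step 1: Dynamic pressure q = 0.5 * 0.844 * 249.2^2 = 26206.4701 Pa
Step 2: Drag D = q * S * CD = 26206.4701 * 110.4 * 0.0394
Step 3: D = 113991.9 N

113991.9


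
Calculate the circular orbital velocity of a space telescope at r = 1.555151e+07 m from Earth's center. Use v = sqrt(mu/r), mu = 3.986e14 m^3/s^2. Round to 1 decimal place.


Step 1: mu / r = 3.986e14 / 1.555151e+07 = 25630951.5925
Step 2: v = sqrt(25630951.5925) = 5062.7 m/s

5062.7


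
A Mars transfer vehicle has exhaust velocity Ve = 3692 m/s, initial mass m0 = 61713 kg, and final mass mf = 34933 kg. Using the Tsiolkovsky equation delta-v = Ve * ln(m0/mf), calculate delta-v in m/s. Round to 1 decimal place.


Step 1: Mass ratio m0/mf = 61713 / 34933 = 1.76661
Step 2: ln(1.76661) = 0.569063
Step 3: delta-v = 3692 * 0.569063 = 2101.0 m/s

2101.0


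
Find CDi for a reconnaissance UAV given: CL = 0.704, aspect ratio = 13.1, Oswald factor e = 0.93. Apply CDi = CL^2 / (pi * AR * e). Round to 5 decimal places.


Step 1: CL^2 = 0.704^2 = 0.495616
Step 2: pi * AR * e = 3.14159 * 13.1 * 0.93 = 38.274023
Step 3: CDi = 0.495616 / 38.274023 = 0.01295

0.01295


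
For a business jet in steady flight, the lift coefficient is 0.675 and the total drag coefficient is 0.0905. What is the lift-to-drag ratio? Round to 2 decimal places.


Step 1: L/D = CL / CD = 0.675 / 0.0905
Step 2: L/D = 7.46

7.46


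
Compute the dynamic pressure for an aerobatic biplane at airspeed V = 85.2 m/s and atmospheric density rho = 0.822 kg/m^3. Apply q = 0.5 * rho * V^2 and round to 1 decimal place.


Step 1: V^2 = 85.2^2 = 7259.04
Step 2: q = 0.5 * 0.822 * 7259.04
Step 3: q = 2983.5 Pa

2983.5


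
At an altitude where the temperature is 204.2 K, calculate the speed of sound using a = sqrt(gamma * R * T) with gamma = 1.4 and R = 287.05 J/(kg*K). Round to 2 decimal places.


Step 1: gamma * R * T = 1.4 * 287.05 * 204.2 = 82061.854
Step 2: a = sqrt(82061.854) = 286.46 m/s

286.46


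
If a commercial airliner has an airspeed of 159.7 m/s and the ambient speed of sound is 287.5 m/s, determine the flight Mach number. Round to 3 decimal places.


Step 1: M = V / a = 159.7 / 287.5
Step 2: M = 0.555

0.555


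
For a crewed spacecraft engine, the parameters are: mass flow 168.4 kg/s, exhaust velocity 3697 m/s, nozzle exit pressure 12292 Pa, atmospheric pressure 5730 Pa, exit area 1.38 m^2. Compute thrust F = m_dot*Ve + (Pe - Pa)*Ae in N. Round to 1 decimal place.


Step 1: Momentum thrust = m_dot * Ve = 168.4 * 3697 = 622574.8 N
Step 2: Pressure thrust = (Pe - Pa) * Ae = (12292 - 5730) * 1.38 = 9055.56 N
Step 3: Total thrust F = 622574.8 + 9055.56 = 631630.4 N

631630.4


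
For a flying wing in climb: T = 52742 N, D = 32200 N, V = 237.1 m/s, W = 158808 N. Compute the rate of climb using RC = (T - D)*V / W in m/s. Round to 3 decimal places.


Step 1: Excess thrust = T - D = 52742 - 32200 = 20542 N
Step 2: Excess power = 20542 * 237.1 = 4870508.2 W
Step 3: RC = 4870508.2 / 158808 = 30.669 m/s

30.669


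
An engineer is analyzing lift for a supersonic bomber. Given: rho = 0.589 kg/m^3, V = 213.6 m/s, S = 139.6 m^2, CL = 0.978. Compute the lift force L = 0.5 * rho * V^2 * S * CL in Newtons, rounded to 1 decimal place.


Step 1: Calculate dynamic pressure q = 0.5 * 0.589 * 213.6^2 = 0.5 * 0.589 * 45624.96 = 13436.5507 Pa
Step 2: Multiply by wing area and lift coefficient: L = 13436.5507 * 139.6 * 0.978
Step 3: L = 1875742.4805 * 0.978 = 1834476.1 N

1834476.1


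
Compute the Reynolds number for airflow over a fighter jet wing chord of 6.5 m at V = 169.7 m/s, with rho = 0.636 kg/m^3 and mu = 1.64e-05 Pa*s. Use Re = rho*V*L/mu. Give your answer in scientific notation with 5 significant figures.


Step 1: Numerator = rho * V * L = 0.636 * 169.7 * 6.5 = 701.5398
Step 2: Re = 701.5398 / 1.64e-05
Step 3: Re = 4.2777e+07

4.2777e+07


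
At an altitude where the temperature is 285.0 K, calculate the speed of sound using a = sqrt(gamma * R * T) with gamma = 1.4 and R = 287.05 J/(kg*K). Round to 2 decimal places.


Step 1: gamma * R * T = 1.4 * 287.05 * 285.0 = 114532.95
Step 2: a = sqrt(114532.95) = 338.43 m/s

338.43


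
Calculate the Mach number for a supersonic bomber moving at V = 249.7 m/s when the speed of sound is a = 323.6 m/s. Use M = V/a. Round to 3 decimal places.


Step 1: M = V / a = 249.7 / 323.6
Step 2: M = 0.772

0.772


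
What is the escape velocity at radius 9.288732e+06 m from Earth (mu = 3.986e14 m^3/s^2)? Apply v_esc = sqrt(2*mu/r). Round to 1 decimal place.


Step 1: 2*mu/r = 2 * 3.986e14 / 9.288732e+06 = 85824416.0775
Step 2: v_esc = sqrt(85824416.0775) = 9264.1 m/s

9264.1
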